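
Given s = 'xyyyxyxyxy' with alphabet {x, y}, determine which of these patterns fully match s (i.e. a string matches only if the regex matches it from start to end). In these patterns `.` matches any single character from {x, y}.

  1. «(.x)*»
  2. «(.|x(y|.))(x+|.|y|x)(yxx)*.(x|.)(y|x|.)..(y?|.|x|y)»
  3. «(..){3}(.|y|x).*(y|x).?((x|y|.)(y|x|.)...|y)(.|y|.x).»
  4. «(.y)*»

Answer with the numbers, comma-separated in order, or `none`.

1 → no match
2 → no match
3 → no match
4 → match

4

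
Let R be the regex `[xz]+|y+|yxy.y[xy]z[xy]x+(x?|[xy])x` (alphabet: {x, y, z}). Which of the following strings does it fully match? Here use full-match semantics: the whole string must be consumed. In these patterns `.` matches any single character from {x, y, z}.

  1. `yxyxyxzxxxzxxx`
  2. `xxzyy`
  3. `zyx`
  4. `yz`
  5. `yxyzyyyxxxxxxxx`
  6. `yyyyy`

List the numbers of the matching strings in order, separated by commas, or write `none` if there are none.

1 → no match
2 → no match
3 → no match
4 → no match
5 → no match
6 → match

6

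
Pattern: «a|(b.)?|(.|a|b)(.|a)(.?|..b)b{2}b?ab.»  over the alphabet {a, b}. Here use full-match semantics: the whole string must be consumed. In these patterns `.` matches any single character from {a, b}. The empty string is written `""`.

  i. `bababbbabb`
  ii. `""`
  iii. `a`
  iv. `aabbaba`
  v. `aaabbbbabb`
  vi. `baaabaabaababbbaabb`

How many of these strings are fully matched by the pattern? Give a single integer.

5

i → match
ii → match
iii → match
iv → match
v → match
vi → no match
Total matched: 5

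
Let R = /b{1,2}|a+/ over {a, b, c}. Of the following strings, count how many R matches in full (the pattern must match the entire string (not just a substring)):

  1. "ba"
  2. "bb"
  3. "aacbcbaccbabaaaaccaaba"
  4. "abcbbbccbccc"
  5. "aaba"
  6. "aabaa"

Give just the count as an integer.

1. "ba" → no match
2. "bb" → match
3 → no match
4. "abcbbbccbccc" → no match
5. "aaba" → no match
6. "aabaa" → no match
Total matched: 1

1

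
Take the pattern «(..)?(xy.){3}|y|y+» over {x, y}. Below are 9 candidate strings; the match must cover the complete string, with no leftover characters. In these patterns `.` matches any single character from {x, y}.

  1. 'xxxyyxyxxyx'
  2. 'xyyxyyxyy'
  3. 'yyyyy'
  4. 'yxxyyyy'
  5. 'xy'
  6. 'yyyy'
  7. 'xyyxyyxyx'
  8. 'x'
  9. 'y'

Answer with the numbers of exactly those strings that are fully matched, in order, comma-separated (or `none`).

1, 2, 3, 6, 7, 9

1 → match
2 → match
3 → match
4 → no match
5 → no match
6 → match
7 → match
8 → no match
9 → match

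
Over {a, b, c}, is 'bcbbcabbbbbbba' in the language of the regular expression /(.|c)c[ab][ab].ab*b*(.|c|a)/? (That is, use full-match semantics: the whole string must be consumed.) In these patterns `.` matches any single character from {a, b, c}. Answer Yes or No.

Yes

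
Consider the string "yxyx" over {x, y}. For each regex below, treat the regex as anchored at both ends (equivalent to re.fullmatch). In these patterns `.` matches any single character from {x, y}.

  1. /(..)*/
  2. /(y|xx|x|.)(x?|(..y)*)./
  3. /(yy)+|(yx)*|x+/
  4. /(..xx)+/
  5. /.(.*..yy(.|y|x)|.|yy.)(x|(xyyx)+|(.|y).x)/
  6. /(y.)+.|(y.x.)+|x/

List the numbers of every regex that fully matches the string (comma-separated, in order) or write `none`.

1, 3

1 → match
2 → no match
3 → match
4 → no match — must end with "xx"
5 → no match
6 → no match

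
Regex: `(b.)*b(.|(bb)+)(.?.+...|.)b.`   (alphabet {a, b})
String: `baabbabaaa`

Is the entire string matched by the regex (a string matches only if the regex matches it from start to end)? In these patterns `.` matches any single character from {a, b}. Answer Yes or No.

No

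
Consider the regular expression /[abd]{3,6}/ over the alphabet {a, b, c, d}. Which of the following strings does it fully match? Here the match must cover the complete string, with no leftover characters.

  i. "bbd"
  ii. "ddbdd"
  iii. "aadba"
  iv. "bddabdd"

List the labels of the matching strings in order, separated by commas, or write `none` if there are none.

i, ii, iii

i → match
ii → match
iii → match
iv → no match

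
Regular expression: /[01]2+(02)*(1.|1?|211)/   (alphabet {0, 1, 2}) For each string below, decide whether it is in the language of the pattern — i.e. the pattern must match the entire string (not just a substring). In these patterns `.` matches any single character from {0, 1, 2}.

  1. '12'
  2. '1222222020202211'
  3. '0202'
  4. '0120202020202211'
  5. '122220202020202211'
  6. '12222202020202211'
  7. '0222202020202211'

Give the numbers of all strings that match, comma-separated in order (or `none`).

1 → match
2 → match
3 → match
4 → no match
5 → match
6 → match
7 → match

1, 2, 3, 5, 6, 7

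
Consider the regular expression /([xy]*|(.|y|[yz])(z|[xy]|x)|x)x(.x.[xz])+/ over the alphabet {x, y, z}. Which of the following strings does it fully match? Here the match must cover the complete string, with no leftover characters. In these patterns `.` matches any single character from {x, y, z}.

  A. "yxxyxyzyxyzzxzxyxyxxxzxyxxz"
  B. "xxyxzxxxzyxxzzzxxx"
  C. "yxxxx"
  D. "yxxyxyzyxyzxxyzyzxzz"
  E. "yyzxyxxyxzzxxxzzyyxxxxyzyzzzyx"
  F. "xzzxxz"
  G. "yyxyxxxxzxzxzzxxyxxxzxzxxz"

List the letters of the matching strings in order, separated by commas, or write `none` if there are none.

A → match
B → no match
C. "yxxxx" → no match
D → no match
E → no match
F. "xzzxxz" → no match
G → match

A, G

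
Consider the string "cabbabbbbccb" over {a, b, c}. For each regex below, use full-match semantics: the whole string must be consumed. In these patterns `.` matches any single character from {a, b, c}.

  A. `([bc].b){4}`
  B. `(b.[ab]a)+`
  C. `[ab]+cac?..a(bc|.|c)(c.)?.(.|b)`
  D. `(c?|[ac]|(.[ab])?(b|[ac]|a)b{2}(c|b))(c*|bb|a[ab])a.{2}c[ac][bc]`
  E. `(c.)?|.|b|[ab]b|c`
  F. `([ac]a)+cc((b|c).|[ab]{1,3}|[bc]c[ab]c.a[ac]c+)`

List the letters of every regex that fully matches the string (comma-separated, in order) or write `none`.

A

A → match
B → no match — must start with "b"
C → no match
D → no match
E → no match
F → no match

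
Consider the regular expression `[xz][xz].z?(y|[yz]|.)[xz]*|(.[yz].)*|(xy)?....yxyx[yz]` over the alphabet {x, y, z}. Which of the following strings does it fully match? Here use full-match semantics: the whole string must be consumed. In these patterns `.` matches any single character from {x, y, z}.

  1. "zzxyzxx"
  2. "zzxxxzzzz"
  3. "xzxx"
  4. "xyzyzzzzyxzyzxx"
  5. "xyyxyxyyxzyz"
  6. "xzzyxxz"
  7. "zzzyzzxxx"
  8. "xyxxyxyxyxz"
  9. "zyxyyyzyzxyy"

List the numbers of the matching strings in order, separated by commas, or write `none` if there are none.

1 → match
2 → match
3 → match
4 → no match
5 → match
6 → match
7 → match
8 → match
9 → match

1, 2, 3, 5, 6, 7, 8, 9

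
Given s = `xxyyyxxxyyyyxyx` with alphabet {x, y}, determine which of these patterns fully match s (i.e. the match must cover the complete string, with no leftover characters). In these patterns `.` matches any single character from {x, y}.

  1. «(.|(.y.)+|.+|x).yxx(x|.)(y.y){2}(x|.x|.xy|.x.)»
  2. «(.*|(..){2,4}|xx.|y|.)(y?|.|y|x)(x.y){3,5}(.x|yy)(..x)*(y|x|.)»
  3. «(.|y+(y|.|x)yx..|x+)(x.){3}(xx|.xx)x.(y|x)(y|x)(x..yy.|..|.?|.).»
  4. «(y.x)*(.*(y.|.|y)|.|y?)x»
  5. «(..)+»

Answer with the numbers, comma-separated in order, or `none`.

1, 4

1 → match
2 → no match
3 → no match
4 → match
5 → no match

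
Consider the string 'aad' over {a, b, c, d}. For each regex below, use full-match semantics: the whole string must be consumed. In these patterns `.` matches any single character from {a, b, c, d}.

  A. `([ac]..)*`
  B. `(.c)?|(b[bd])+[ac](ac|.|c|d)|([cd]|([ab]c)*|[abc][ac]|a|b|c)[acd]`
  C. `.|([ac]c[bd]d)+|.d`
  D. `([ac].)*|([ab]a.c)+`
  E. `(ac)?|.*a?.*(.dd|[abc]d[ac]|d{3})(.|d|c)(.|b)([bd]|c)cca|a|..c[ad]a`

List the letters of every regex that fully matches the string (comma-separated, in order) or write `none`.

A → match
B → match
C → no match
D → no match
E → no match

A, B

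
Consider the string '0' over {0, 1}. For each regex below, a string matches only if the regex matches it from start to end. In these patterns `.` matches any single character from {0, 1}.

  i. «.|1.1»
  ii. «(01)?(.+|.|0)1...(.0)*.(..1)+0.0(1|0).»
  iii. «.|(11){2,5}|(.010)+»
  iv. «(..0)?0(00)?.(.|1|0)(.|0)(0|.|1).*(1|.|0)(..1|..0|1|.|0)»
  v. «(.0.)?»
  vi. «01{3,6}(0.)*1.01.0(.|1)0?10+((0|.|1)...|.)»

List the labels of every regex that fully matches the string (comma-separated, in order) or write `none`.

i, iii

i → match
ii → no match
iii → match
iv → no match
v → no match
vi → no match — must start with '01'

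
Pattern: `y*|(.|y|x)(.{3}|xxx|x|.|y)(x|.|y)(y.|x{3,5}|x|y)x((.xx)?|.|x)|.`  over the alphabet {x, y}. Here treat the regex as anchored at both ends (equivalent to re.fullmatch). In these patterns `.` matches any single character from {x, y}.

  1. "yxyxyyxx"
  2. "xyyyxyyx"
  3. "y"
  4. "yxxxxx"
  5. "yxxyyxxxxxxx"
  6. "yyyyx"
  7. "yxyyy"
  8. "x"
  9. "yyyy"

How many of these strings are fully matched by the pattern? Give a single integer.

8

1 → match
2 → match
3 → match
4 → match
5 → match
6 → match
7 → no match
8 → match
9 → match
Total matched: 8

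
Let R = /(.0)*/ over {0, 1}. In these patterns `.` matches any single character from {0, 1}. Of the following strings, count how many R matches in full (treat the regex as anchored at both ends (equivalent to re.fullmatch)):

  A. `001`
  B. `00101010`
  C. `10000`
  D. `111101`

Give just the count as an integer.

1

A. `001` → no match
B. `00101010` → match
C. `10000` → no match
D. `111101` → no match
Total matched: 1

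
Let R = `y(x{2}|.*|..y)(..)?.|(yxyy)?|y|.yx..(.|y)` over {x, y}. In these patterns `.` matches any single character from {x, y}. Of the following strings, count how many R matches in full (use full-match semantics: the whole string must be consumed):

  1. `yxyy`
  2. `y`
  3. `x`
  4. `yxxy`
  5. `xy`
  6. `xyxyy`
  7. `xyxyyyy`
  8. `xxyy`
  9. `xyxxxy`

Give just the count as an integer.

4

1 → match
2 → match
3 → no match
4 → match
5 → no match
6 → no match
7 → no match
8 → no match
9 → match
Total matched: 4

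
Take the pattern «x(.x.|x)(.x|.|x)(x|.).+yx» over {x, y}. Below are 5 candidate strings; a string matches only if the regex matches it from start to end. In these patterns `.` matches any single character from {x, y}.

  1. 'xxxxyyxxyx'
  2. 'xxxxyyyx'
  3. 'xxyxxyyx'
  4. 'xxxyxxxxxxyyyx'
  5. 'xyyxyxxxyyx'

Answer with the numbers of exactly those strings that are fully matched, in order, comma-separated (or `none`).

1, 2, 3, 4

1 → match
2 → match
3 → match
4 → match
5 → no match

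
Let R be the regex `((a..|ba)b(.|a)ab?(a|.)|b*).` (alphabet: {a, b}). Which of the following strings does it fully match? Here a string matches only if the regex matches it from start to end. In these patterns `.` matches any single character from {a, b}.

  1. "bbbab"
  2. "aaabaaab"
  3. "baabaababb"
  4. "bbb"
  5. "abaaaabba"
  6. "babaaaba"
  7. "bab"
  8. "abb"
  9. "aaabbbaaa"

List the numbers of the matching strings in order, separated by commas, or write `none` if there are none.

2, 4

1 → no match
2 → match
3 → no match
4 → match
5 → no match
6 → no match
7 → no match
8 → no match
9 → no match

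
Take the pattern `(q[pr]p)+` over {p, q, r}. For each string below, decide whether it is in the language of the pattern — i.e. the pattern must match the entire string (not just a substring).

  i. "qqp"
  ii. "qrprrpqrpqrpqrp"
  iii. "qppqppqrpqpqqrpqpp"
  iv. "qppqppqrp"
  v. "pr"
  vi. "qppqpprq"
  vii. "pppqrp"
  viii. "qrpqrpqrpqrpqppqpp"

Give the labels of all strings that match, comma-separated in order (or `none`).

iv, viii

i → no match
ii → no match
iii → no match
iv → match
v → no match — must start with "q"
vi → no match — must end with "p"
vii → no match — must start with "q"
viii → match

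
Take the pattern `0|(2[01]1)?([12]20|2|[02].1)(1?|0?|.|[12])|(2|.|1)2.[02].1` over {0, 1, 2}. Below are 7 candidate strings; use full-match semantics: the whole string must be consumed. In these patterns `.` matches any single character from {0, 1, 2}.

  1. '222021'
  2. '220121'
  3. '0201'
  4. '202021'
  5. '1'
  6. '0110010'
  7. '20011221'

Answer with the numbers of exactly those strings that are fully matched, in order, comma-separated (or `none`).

1

1 → match
2 → no match
3 → no match
4 → no match
5 → no match
6 → no match
7 → no match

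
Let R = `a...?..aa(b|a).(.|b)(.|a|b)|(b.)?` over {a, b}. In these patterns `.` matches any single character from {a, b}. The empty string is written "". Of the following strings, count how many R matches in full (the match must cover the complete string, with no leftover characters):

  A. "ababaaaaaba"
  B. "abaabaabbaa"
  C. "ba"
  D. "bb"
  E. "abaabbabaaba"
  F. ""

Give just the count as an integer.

5

A → match
B → match
C → match
D → match
E → no match
F → match
Total matched: 5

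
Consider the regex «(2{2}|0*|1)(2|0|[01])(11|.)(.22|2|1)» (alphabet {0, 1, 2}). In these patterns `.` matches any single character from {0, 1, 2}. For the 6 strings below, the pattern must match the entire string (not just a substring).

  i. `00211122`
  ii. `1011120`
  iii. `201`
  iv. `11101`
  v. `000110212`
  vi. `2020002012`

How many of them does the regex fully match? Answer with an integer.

2

i → match
ii → no match
iii → match
iv → no match
v → no match
vi → no match
Total matched: 2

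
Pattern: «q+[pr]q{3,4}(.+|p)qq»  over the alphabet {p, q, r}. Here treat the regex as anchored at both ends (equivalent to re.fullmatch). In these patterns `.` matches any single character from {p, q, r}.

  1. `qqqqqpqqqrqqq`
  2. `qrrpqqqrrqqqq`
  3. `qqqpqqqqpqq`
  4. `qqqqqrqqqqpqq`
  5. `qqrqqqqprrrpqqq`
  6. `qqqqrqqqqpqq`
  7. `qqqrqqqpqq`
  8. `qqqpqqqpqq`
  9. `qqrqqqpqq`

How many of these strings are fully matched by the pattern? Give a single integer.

1 → match
2 → no match
3. `qqqpqqqqpqq` → match
4 → match
5 → match
6. `qqqqrqqqqpqq` → match
7. `qqqrqqqpqq` → match
8. `qqqpqqqpqq` → match
9. `qqrqqqpqq` → match
Total matched: 8

8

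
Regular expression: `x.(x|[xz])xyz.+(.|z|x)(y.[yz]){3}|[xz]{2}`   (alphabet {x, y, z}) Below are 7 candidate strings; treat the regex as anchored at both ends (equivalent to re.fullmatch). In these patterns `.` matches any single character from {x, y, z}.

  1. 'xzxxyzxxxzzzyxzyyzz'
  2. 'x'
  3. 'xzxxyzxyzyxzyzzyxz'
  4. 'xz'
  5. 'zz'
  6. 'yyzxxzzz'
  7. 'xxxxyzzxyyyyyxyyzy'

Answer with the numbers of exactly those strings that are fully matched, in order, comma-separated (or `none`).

3, 4, 5, 7

1 → no match
2. 'x' → no match
3 → match
4. 'xz' → match
5. 'zz' → match
6. 'yyzxxzzz' → no match
7 → match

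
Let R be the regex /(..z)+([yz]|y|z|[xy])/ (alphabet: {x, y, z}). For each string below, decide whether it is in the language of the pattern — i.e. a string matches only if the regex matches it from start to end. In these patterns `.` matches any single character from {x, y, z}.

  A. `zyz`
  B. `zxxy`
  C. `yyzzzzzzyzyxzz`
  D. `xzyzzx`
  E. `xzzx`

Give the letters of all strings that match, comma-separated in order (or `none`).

E

A. `zyz` → no match
B. `zxxy` → no match
C → no match
D. `xzyzzx` → no match
E. `xzzx` → match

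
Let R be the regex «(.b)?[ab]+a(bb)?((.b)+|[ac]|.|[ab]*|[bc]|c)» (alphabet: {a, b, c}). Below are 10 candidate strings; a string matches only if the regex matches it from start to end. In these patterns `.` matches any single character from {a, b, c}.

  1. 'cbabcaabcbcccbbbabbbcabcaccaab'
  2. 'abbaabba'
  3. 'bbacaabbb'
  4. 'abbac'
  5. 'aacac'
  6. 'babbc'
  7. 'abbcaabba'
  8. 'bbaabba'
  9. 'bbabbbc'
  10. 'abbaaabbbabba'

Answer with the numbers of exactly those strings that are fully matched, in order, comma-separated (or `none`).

1 → no match
2 → match
3 → no match
4 → match
5 → no match
6 → match
7 → no match
8 → match
9 → no match
10 → match

2, 4, 6, 8, 10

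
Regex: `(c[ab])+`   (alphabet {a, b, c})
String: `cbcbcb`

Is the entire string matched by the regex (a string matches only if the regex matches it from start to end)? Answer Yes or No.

Yes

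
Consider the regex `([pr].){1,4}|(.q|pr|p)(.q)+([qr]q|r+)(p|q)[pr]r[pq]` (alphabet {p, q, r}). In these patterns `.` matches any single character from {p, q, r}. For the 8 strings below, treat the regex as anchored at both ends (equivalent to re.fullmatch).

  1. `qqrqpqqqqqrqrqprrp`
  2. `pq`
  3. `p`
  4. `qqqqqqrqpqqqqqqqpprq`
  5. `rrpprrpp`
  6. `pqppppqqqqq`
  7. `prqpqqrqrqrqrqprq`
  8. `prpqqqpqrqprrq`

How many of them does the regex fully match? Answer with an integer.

1 → match
2 → match
3 → no match
4 → match
5 → match
6 → no match
7 → no match
8 → match
Total matched: 5

5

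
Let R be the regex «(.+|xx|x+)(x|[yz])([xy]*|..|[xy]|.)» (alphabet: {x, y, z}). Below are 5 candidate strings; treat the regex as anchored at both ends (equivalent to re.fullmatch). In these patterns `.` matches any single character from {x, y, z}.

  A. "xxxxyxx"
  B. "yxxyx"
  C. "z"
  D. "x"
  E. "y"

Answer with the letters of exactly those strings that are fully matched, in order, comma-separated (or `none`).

A, B

A → match
B → match
C → no match
D → no match
E → no match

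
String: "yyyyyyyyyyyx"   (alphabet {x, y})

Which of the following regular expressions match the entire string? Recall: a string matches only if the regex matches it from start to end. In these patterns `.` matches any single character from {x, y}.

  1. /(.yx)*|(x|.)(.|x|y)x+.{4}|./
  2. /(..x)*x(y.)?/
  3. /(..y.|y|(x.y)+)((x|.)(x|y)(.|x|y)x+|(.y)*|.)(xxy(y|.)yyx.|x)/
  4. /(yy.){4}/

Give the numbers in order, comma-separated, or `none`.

1 → no match
2 → no match
3 → match
4 → match

3, 4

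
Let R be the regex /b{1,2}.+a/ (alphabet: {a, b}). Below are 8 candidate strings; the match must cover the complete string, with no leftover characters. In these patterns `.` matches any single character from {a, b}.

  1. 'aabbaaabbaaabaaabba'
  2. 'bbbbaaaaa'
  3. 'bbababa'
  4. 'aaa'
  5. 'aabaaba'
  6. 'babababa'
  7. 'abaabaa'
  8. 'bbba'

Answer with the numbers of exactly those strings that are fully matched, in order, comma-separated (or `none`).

2, 3, 6, 8

1 → no match — must start with 'b'
2 → match
3 → match
4 → no match — must start with 'b'
5 → no match — must start with 'b'
6 → match
7 → no match — must start with 'b'
8 → match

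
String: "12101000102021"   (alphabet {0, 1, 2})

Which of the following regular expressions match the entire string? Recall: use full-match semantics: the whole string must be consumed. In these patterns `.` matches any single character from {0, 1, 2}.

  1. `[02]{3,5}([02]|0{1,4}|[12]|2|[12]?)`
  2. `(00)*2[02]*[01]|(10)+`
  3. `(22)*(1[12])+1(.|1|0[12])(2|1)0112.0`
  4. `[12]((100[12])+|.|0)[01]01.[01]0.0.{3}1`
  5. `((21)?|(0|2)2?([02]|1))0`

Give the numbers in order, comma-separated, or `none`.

4

1 → no match
2 → no match
3 → no match — must end with "0"
4 → match
5 → no match — must end with "0"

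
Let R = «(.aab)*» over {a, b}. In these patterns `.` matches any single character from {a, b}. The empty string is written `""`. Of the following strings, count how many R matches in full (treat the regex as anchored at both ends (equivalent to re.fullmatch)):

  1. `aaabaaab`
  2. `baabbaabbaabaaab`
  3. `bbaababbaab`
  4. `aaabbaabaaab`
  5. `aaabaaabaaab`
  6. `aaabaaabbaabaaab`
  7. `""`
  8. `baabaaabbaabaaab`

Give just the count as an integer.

7

1 → match
2 → match
3 → no match
4 → match
5 → match
6 → match
7 → match
8 → match
Total matched: 7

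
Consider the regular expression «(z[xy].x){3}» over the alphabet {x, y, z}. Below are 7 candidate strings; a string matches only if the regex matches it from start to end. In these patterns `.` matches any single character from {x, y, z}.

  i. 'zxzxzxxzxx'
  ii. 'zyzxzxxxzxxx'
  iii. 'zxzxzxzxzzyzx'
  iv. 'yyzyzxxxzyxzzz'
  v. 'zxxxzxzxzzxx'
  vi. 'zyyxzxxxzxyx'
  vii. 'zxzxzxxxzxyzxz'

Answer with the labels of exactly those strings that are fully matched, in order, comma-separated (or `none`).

i. 'zxzxzxxzxx' → no match
ii. 'zyzxzxxxzxxx' → match
iii → no match
iv → no match — must start with 'z'
v. 'zxxxzxzxzzxx' → no match
vi. 'zyyxzxxxzxyx' → match
vii → no match — must end with 'x'

ii, vi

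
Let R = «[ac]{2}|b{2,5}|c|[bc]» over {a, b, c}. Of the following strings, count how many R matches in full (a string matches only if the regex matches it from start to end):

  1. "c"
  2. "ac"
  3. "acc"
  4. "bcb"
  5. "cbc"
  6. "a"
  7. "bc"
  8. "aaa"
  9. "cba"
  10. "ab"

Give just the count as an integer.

2

1. "c" → match
2. "ac" → match
3. "acc" → no match
4. "bcb" → no match
5. "cbc" → no match
6. "a" → no match
7. "bc" → no match
8. "aaa" → no match
9. "cba" → no match
10. "ab" → no match
Total matched: 2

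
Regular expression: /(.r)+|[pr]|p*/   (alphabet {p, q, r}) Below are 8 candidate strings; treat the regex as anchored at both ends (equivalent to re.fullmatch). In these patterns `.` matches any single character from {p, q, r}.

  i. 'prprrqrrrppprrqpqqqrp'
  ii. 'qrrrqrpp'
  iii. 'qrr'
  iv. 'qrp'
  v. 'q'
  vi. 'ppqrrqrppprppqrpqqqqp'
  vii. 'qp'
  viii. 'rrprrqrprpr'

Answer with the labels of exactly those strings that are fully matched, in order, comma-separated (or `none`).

i → no match
ii → no match
iii → no match
iv → no match
v → no match
vi → no match
vii → no match
viii → no match

none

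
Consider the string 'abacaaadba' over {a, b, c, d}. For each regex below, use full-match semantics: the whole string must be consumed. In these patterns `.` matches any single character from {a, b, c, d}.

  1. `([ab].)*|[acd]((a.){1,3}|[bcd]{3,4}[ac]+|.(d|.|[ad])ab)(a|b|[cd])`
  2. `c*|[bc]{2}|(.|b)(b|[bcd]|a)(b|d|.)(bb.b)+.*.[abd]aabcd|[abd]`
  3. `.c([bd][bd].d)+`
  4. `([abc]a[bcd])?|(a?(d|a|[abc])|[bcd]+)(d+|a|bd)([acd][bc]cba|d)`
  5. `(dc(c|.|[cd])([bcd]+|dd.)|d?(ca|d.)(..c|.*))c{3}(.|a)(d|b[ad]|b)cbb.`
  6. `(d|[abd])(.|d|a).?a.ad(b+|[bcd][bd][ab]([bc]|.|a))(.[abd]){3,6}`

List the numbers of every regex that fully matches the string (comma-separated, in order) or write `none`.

1 → match
2 → no match
3 → no match — must end with 'd'
4 → no match
5 → no match
6 → no match

1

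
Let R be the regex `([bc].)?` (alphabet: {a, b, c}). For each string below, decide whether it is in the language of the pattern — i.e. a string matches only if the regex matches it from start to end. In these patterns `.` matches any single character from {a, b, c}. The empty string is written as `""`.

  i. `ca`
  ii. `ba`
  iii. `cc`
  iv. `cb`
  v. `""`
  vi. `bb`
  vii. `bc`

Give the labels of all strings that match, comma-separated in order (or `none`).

i, ii, iii, iv, v, vi, vii

i → match
ii → match
iii → match
iv → match
v → match
vi → match
vii → match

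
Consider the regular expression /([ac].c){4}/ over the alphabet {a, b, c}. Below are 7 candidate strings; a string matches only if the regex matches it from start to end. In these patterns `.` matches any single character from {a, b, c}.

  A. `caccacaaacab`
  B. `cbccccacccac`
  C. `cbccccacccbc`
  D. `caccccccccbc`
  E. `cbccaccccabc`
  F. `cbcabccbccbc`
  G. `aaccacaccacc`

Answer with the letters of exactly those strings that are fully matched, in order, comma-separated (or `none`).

B, C, D, E, F, G

A → no match — must end with `c`
B → match
C → match
D → match
E → match
F → match
G → match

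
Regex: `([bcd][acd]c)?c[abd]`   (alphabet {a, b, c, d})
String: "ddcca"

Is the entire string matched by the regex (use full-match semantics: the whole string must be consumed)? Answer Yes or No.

Yes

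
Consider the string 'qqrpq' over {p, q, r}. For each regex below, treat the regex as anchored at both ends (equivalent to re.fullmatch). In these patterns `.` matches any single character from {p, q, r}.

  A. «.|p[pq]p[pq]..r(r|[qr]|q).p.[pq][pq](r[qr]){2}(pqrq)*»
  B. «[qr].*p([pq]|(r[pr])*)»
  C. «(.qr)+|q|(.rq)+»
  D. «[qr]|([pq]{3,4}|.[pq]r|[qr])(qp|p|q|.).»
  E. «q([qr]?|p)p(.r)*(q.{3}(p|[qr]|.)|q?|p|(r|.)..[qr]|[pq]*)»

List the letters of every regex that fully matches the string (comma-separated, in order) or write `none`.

A → no match
B → match
C → no match
D → match
E → no match

B, D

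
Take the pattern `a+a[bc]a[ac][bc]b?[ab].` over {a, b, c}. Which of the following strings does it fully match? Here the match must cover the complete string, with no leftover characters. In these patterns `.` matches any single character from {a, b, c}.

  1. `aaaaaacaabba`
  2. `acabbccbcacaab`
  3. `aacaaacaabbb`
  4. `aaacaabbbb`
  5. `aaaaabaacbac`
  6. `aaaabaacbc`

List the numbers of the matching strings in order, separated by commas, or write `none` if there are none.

1. `aaaaaacaabba` → match
2 → no match
3. `aacaaacaabbb` → no match
4. `aaacaabbbb` → match
5. `aaaaabaacbac` → match
6. `aaaabaacbc` → match

1, 4, 5, 6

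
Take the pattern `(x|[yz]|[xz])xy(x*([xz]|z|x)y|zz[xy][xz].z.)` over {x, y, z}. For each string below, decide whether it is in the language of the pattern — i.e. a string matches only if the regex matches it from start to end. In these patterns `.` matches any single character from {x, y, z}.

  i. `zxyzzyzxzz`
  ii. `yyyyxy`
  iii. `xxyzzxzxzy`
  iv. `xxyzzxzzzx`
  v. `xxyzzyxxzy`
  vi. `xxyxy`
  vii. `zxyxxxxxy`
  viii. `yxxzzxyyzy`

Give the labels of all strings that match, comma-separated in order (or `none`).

i, iii, iv, v, vi, vii

i → match
ii → no match
iii → match
iv → match
v → match
vi → match
vii → match
viii → no match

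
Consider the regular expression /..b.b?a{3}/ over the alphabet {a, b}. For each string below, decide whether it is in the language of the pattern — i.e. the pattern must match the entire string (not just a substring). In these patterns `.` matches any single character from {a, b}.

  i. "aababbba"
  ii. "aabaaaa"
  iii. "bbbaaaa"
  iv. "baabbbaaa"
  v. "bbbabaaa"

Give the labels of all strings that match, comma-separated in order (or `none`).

i → no match
ii → match
iii → match
iv → no match
v → match

ii, iii, v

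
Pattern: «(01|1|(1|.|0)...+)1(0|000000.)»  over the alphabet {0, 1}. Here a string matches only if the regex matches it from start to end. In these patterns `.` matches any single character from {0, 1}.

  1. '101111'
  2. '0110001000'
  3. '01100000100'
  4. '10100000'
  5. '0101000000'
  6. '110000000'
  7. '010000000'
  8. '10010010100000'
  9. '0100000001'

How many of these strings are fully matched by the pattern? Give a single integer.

1. '101111' → no match
2. '0110001000' → no match
3. '01100000100' → no match
4. '10100000' → no match
5. '0101000000' → no match
6. '110000000' → match
7. '010000000' → no match
8 → no match
9. '0100000001' → no match
Total matched: 1

1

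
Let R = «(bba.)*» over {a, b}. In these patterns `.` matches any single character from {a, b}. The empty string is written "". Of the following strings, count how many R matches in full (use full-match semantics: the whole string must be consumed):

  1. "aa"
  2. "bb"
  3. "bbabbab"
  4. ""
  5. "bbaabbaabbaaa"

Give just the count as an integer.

1

1. "aa" → no match
2. "bb" → no match
3. "bbabbab" → no match
4. "" → match
5 → no match
Total matched: 1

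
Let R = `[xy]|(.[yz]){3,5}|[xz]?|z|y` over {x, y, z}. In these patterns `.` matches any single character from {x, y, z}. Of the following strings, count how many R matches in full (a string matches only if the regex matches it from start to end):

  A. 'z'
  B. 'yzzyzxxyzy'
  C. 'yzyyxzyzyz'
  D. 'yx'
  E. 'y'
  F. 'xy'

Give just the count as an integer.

A → match
B → no match
C → match
D → no match
E → match
F → no match
Total matched: 3

3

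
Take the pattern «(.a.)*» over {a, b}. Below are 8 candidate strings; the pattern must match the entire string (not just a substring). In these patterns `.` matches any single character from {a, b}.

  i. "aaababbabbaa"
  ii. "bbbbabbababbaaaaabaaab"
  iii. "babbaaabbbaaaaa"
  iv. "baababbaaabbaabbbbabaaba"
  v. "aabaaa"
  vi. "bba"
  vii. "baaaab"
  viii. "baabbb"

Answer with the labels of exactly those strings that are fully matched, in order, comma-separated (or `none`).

i, v, vii

i → match
ii → no match
iii → no match
iv → no match
v → match
vi → no match
vii → match
viii → no match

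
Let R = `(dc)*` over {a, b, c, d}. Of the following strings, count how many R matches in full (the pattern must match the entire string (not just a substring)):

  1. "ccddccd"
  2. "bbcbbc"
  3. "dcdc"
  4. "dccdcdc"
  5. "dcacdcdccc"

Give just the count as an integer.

1. "ccddccd" → no match
2. "bbcbbc" → no match
3. "dcdc" → match
4. "dccdcdc" → no match
5. "dcacdcdccc" → no match
Total matched: 1

1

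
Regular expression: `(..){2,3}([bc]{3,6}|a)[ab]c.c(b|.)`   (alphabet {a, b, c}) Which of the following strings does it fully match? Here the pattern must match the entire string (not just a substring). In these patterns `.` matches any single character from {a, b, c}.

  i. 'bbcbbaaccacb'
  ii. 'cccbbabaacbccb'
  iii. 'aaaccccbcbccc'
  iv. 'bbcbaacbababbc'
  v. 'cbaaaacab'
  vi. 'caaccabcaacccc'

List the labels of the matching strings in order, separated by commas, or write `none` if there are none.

i. 'bbcbbaaccacb' → no match
ii → no match
iii → no match
iv → no match
v. 'cbaaaacab' → no match
vi → no match

none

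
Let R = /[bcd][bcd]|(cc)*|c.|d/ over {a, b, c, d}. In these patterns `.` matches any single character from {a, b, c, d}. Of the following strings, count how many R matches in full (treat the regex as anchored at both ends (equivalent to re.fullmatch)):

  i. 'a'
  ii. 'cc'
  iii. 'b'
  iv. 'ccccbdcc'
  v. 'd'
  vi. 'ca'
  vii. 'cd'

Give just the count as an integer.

i. 'a' → no match
ii. 'cc' → match
iii. 'b' → no match
iv. 'ccccbdcc' → no match
v. 'd' → match
vi. 'ca' → match
vii. 'cd' → match
Total matched: 4

4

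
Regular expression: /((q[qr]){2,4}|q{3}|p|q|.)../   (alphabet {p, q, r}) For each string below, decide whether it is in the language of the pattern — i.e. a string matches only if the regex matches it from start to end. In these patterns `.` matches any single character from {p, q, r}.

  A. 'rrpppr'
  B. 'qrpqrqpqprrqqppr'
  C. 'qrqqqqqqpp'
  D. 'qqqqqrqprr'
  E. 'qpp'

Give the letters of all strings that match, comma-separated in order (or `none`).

C, E

A → no match
B → no match
C → match
D → no match
E → match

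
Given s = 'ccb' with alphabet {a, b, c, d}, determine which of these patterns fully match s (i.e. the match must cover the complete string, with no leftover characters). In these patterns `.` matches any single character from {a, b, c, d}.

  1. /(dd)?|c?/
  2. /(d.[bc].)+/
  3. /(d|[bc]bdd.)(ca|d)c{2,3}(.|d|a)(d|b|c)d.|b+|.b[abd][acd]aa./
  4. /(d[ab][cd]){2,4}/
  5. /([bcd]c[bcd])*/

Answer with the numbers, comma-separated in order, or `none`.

5

1 → no match
2 → no match — must start with 'd'
3 → no match
4 → no match — must start with 'd'
5 → match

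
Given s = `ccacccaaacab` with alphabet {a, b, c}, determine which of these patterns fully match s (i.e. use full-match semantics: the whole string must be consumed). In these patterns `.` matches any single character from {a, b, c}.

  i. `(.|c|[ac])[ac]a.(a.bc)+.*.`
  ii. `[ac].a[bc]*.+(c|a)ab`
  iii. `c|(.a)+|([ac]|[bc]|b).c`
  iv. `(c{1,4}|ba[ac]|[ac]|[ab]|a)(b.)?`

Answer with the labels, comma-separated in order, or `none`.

i → no match
ii → match
iii → no match
iv → no match

ii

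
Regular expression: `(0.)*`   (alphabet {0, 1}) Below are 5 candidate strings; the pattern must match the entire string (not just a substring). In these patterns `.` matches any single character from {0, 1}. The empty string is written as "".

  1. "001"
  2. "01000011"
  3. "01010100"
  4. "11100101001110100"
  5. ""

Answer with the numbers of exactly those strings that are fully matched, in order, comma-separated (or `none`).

1 → no match
2 → no match
3 → match
4 → no match
5 → match

3, 5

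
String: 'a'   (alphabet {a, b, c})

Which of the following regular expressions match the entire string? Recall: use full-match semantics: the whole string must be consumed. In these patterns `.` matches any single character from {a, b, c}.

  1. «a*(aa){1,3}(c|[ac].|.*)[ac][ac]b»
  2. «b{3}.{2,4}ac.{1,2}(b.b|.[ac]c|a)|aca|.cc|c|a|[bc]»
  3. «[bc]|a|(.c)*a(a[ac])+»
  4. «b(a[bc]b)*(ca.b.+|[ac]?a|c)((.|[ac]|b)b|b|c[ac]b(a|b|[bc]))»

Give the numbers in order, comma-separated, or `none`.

1 → no match — must end with 'b'
2 → match
3 → match
4 → no match — must start with 'b'

2, 3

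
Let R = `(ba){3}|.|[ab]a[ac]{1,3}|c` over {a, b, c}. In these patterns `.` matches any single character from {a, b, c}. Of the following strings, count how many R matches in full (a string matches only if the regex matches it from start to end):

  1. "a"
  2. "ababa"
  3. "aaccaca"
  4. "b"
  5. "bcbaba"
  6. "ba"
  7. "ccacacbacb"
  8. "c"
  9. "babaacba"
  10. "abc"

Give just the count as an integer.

3

1 → match
2 → no match
3 → no match
4 → match
5 → no match
6 → no match
7 → no match
8 → match
9 → no match
10 → no match
Total matched: 3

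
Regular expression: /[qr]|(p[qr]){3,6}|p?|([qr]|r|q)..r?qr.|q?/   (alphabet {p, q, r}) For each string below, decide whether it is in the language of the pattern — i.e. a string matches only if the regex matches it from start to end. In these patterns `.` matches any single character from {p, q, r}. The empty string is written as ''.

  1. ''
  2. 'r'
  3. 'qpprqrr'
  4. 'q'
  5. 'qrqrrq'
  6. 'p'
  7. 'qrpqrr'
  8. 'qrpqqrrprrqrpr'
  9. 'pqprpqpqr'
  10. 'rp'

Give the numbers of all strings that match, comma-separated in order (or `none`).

1, 2, 3, 4, 6, 7

1 → match
2 → match
3 → match
4 → match
5 → no match
6 → match
7 → match
8 → no match
9 → no match
10 → no match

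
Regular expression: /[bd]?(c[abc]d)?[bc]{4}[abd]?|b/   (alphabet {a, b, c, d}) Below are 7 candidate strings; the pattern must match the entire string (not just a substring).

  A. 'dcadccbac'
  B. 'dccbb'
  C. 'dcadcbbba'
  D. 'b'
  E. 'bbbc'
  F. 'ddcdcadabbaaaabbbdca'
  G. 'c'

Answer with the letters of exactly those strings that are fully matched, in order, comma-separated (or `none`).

B, C, D, E

A → no match
B → match
C → match
D → match
E → match
F → no match
G → no match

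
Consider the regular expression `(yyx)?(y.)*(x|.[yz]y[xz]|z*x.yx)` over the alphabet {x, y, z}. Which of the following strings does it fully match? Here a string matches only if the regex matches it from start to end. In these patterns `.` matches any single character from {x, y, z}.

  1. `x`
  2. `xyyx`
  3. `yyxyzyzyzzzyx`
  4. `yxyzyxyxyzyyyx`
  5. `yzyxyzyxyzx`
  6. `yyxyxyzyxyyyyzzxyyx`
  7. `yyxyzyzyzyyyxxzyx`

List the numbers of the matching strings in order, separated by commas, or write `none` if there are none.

1, 2, 3, 4, 5, 6, 7

1 → match
2 → match
3 → match
4 → match
5 → match
6 → match
7 → match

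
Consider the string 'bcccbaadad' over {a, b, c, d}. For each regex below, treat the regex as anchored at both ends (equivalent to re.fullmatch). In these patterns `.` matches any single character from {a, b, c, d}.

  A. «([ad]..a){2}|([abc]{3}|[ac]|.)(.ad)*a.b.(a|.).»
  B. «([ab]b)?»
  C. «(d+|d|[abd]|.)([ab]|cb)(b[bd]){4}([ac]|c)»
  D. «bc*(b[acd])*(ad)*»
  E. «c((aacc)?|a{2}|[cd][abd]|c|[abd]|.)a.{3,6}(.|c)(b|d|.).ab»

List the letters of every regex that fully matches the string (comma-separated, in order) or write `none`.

A → no match
B → no match
C → no match
D → match
E → no match — must start with 'c'

D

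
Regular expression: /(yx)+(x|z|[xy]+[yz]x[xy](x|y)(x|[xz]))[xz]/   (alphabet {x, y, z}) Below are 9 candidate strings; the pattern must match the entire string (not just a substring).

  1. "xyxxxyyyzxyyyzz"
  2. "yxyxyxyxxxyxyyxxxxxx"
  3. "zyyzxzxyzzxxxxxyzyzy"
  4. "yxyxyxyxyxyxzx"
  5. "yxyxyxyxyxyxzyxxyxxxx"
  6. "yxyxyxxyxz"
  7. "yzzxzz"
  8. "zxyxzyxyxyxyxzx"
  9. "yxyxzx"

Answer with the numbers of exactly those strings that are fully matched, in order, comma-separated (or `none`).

4, 6, 9

1 → no match — must start with "yx"
2 → no match
3 → no match — must start with "yx"
4 → match
5 → no match
6 → match
7 → no match — must start with "yx"
8 → no match — must start with "yx"
9 → match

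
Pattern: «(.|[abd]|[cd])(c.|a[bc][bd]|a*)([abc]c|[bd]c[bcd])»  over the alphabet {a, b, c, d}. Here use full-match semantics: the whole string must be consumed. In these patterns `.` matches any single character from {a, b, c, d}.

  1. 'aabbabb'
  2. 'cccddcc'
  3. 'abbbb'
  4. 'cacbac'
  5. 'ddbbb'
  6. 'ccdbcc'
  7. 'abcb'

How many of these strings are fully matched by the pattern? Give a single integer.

1. 'aabbabb' → no match
2. 'cccddcc' → no match
3. 'abbbb' → no match
4. 'cacbac' → match
5. 'ddbbb' → no match
6. 'ccdbcc' → match
7. 'abcb' → match
Total matched: 3

3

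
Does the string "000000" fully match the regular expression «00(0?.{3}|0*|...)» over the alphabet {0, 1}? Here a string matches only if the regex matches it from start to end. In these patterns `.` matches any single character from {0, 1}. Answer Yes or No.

Yes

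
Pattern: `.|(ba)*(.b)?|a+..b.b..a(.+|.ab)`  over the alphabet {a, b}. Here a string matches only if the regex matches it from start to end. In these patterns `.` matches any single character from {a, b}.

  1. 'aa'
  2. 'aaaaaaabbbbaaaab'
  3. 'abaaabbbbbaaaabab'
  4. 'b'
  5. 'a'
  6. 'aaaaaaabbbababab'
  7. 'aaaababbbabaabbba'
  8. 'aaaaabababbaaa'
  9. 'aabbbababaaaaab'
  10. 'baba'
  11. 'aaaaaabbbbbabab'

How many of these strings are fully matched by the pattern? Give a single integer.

9

1 → no match
2 → match
3 → no match
4 → match
5 → match
6 → match
7 → match
8 → match
9 → match
10 → match
11 → match
Total matched: 9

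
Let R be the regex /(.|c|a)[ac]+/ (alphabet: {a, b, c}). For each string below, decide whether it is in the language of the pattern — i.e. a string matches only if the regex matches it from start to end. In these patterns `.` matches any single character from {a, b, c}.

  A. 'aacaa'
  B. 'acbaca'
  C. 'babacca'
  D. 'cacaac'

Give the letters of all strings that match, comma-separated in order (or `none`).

A, D

A → match
B → no match
C → no match
D → match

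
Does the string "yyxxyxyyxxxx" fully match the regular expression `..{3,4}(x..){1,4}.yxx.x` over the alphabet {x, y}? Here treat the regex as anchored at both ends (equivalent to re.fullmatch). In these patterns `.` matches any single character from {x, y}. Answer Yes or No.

No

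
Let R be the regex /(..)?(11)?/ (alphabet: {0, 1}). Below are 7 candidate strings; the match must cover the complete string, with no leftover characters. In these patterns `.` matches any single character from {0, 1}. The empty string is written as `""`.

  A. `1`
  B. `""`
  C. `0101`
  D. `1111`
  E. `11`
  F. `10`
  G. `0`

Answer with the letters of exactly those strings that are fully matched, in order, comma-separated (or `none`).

B, D, E, F

A → no match
B → match
C → no match
D → match
E → match
F → match
G → no match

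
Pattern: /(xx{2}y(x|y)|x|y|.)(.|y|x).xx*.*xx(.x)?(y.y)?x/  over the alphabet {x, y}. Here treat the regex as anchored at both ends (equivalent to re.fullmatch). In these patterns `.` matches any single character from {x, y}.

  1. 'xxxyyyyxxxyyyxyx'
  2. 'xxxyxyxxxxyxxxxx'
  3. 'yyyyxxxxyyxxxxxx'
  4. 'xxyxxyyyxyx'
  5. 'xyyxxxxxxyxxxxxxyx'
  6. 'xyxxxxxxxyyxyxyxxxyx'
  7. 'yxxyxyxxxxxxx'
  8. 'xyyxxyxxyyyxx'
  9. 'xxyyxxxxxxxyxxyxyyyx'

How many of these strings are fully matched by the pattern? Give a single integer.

1 → no match
2 → match
3 → no match
4 → no match
5 → no match
6 → no match
7 → no match
8 → no match
9 → no match
Total matched: 1

1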